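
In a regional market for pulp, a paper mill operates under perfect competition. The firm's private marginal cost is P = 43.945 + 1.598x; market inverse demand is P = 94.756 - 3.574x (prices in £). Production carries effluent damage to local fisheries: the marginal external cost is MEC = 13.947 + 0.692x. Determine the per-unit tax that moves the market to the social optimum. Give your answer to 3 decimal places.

tax = £18.297 per unit

Social marginal cost = private MC + MEC = 57.892 + 2.290x.
Set SMC = demand: 57.892 + 2.290x = 94.756 - 3.574x → x* = 6.2865.
The Pigouvian tax equals MEC at x*: 13.947 + 0.692×6.2865 = 18.2973.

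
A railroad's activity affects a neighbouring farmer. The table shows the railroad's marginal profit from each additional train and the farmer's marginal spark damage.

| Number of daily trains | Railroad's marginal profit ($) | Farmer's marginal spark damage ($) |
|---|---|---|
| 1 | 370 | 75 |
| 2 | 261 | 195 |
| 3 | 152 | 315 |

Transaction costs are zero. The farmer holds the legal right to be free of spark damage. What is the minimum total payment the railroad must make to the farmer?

Efficient level: marginal profit ≥ marginal spark damage through level 2, so k* = 2.
With the farmer holding the right, the railroad must at least compensate total damage at k*: 75 + 195 = 270.

$270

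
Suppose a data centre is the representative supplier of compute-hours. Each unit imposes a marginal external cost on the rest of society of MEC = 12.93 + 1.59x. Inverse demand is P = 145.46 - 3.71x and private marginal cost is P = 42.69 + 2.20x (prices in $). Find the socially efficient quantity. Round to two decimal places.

x* = 11.98

Social marginal cost = private MC + MEC = 55.62 + 3.79x.
Set SMC = demand: 55.62 + 3.79x = 145.46 - 3.71x → x* = 11.9787.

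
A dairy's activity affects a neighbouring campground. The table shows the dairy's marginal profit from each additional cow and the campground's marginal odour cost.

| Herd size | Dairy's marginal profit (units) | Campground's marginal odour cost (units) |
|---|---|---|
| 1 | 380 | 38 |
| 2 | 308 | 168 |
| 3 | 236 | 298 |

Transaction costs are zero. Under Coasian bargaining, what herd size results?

2

Bargaining reaches the level where marginal profit last exceeds marginal odour cost.
That holds through level 2 (308 ≥ 168) but not at 3 (236 < 298).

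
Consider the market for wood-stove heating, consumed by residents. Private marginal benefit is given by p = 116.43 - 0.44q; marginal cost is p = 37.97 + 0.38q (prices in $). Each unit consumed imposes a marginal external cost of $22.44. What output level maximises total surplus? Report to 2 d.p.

q* = 68.32

Social marginal benefit = demand − MEC = 93.99 - 0.44q.
Set SMB = MC: 93.99 - 0.44q = 37.97 + 0.38q → q* = 68.3171.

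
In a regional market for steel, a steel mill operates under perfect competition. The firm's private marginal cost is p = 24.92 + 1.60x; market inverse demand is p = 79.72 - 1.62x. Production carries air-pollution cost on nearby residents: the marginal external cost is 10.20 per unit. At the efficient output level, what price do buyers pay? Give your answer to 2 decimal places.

Social marginal cost = private MC + MEC = 35.12 + 1.60x.
Set SMC = demand: 35.12 + 1.60x = 79.72 - 1.62x → x* = 13.8509.
Consumer price on the demand curve at x*: 79.72 − 1.62×13.8509 = 57.2815.

P = 57.28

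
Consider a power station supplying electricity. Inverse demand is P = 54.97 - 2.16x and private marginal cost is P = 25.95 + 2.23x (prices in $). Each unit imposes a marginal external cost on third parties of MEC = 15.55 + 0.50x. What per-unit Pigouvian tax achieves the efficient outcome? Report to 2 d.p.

tax = $16.93 per unit

Social marginal cost = private MC + MEC = 41.50 + 2.73x.
Set SMC = demand: 41.50 + 2.73x = 54.97 - 2.16x → x* = 2.7546.
The Pigouvian tax equals MEC at x*: 15.55 + 0.50×2.7546 = 16.9273.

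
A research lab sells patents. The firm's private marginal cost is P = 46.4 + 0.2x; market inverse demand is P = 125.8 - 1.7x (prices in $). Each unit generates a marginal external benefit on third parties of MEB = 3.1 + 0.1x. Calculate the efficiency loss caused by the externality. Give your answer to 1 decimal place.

DWL = $14.7

Market equilibrium (private): 46.4 + 0.2x = 125.8 - 1.7x → x_m = 41.7895.
Social marginal cost = private MC − MEB = 43.3 + 0.1x.
Set SMC = demand: 43.3 + 0.1x = 125.8 - 1.7x → x* = 45.8333.
The loss is the area between SMC and demand from x* to x_m; with linear curves that's a triangle of height MEB(x_m).
DWL = ½ × 4.0438 × 7.2789 = 14.7172.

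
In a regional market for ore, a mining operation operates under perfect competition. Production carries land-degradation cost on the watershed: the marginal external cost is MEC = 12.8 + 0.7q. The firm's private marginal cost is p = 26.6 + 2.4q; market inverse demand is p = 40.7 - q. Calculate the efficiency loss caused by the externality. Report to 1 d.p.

Market equilibrium (private): 26.6 + 2.4q = 40.7 - q → q_m = 4.1471.
Social marginal cost = private MC + MEC = 39.4 + 3.1q.
Set SMC = demand: 39.4 + 3.1q = 40.7 - q → q* = 0.3171.
Height of the DWL triangle at q_m is SMC(q_m) − demand(q_m) = MEC(q_m) = 15.7029.
DWL = ½ × 3.8300 × 15.7029 = 30.0711.

DWL = 30.1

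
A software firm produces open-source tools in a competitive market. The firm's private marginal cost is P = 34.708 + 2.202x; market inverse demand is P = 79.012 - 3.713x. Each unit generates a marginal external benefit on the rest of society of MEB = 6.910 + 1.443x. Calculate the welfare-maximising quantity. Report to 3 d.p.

Social marginal cost = private MC − MEB = 27.798 + 0.759x.
Set SMC = demand: 27.798 + 0.759x = 79.012 - 3.713x → x* = 11.4521.

x* = 11.452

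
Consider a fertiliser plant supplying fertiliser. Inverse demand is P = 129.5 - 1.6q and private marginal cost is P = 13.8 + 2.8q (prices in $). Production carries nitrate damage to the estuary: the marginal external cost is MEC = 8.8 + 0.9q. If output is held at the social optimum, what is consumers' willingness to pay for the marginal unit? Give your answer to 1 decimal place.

P = $97.2

Social marginal cost = private MC + MEC = 22.6 + 3.7q.
Set SMC = demand: 22.6 + 3.7q = 129.5 - 1.6q → q* = 20.1698.
Consumer price on the demand curve at q*: 129.5 − 1.6×20.1698 = 97.2283.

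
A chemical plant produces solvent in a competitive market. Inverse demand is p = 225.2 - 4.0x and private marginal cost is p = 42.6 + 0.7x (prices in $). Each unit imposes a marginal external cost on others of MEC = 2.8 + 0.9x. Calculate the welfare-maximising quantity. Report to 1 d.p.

Social marginal cost = private MC + MEC = 45.4 + 1.6x.
Set SMC = demand: 45.4 + 1.6x = 225.2 - 4.0x → x* = 32.1071.

x* = 32.1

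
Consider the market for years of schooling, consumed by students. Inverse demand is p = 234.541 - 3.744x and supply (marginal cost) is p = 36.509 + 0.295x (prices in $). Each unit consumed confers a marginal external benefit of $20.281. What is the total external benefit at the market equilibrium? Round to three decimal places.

Market equilibrium (private): 36.509 + 0.295x = 234.541 - 3.744x → x_m = 49.0300.
Total external benefit = MEB × x_m = 20.281 × 49.0300 = 994.3774.

$994.377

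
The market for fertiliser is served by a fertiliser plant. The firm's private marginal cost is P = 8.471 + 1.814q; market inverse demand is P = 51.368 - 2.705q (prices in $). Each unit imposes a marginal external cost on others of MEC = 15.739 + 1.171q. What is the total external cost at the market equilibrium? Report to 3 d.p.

$202.163

Market equilibrium (private): 8.471 + 1.814q = 51.368 - 2.705q → q_m = 9.4926.
Total external cost = ∫₀^{q_m} (15.739 + 1.171q) dq = 15.739×9.4926 + ½×1.171×9.4926² = 202.1631.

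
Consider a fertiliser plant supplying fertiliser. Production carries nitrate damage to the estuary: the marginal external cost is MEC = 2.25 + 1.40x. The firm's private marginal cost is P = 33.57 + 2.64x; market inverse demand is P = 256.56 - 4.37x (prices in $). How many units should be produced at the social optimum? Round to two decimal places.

x* = 26.25

Social marginal cost = private MC + MEC = 35.82 + 4.04x.
Set SMC = demand: 35.82 + 4.04x = 256.56 - 4.37x → x* = 26.2473.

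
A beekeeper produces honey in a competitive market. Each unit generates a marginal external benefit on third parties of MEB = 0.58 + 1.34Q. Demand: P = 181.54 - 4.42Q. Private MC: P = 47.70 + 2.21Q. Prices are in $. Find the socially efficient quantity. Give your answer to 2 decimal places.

Q* = 25.41

Social marginal cost = private MC − MEB = 47.12 + 0.87Q.
Set SMC = demand: 47.12 + 0.87Q = 181.54 - 4.42Q → Q* = 25.4102.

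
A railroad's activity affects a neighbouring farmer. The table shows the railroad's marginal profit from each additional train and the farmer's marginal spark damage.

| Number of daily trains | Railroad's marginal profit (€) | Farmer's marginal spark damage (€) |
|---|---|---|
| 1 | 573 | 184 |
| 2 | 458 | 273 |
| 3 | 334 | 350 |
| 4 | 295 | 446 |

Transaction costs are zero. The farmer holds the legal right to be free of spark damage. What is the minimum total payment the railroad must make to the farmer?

€457

Efficient level: marginal profit ≥ marginal spark damage through level 2, so k* = 2.
With the farmer holding the right, the railroad must at least compensate total damage at k*: 184 + 273 = 457.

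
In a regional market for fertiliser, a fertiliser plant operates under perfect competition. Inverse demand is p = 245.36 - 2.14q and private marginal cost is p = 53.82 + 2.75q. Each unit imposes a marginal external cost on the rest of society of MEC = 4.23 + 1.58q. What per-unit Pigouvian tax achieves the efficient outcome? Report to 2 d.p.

tax = 49.97 per unit

Social marginal cost = private MC + MEC = 58.05 + 4.33q.
Set SMC = demand: 58.05 + 4.33q = 245.36 - 2.14q → q* = 28.9505.
The Pigouvian tax equals MEC at q*: 4.23 + 1.58×28.9505 = 49.9718.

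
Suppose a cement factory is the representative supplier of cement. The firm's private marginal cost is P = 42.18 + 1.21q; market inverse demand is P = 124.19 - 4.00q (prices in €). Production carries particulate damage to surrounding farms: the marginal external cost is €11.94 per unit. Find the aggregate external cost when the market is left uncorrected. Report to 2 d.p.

Market equilibrium (private): 42.18 + 1.21q = 124.19 - 4.00q → q_m = 15.7409.
Total external cost = MEC × q_m = 11.94 × 15.7409 = 187.9463.

€187.95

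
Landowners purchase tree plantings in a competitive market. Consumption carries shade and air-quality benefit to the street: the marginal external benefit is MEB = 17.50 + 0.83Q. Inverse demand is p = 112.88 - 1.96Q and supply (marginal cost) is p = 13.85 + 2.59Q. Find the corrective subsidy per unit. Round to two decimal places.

subsidy = 43.50 per unit

Social marginal benefit = demand + MEB = 130.38 - 1.13Q.
Set SMB = MC: 130.38 - 1.13Q = 13.85 + 2.59Q → Q* = 31.3253.
The Pigouvian subsidy equals MEB at Q*: 17.50 + 0.83×31.3253 = 43.5000.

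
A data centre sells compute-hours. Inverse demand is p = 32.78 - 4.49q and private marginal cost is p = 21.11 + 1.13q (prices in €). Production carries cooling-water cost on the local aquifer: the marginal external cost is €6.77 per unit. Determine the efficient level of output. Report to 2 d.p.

Social marginal cost = private MC + MEC = 27.88 + 1.13q.
Set SMC = demand: 27.88 + 1.13q = 32.78 - 4.49q → q* = 0.8719.

q* = 0.87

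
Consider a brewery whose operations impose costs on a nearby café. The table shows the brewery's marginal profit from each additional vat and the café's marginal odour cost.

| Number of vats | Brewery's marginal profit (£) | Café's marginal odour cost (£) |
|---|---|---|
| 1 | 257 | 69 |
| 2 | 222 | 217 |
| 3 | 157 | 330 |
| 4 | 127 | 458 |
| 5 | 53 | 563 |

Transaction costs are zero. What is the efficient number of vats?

Bargaining reaches the level where marginal profit last exceeds marginal odour cost.
That holds through level 2 (222 ≥ 217) but not at 3 (157 < 330).

2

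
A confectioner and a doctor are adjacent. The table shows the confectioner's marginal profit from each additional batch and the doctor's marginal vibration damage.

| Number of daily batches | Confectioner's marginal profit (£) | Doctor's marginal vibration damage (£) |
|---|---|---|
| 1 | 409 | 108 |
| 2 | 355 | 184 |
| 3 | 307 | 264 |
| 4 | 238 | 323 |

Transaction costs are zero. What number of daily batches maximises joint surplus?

Bargaining reaches the level where marginal profit last exceeds marginal vibration damage.
That holds through level 3 (307 ≥ 264) but not at 4 (238 < 323).

3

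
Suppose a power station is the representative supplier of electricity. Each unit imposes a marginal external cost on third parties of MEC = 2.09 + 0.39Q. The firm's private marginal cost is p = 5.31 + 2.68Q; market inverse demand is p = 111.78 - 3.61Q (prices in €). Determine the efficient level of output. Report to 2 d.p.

Social marginal cost = private MC + MEC = 7.40 + 3.07Q.
Set SMC = demand: 7.40 + 3.07Q = 111.78 - 3.61Q → Q* = 15.6257.

Q* = 15.63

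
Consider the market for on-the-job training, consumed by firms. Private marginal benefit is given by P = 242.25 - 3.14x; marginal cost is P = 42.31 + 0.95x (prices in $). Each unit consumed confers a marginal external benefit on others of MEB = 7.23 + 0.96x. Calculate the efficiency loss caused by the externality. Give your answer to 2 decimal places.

DWL = $468.57

Market equilibrium (private): 42.31 + 0.95x = 242.25 - 3.14x → x_m = 48.8851.
Social marginal benefit = demand + MEB = 249.48 - 2.18x.
Set SMB = MC: 249.48 - 2.18x = 42.31 + 0.95x → x* = 66.1885.
Height of the DWL triangle at x_m is SMB(x_m) − MC(x_m) = MEB(x_m) = 54.1597.
DWL = ½ × 17.3034 × 54.1597 = 468.5735.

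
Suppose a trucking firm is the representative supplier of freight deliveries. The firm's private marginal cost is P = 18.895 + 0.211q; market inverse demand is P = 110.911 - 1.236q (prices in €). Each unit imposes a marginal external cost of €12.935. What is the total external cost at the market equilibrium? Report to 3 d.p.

€822.548

Market equilibrium (private): 18.895 + 0.211q = 110.911 - 1.236q → q_m = 63.5909.
Total external cost = MEC × q_m = 12.935 × 63.5909 = 822.5483.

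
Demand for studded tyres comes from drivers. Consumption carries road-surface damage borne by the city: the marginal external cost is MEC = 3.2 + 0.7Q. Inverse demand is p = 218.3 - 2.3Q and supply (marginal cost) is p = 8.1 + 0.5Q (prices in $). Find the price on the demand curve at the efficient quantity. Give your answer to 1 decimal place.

P = $82.3

Social marginal benefit = demand − MEC = 215.1 - 3.0Q.
Set SMB = MC: 215.1 - 3.0Q = 8.1 + 0.5Q → Q* = 59.1429.
Consumer price on the demand curve at Q*: 218.3 − 2.3×59.1429 = 82.2713.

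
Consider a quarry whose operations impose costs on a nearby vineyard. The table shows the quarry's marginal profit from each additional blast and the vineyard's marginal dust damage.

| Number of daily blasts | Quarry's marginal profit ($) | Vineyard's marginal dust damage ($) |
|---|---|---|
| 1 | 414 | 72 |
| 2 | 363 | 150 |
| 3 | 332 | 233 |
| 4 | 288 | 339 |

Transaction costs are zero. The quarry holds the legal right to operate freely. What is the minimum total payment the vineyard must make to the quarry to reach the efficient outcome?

Left alone the quarry would choose level 4 (marginal profit stays positive).
Efficient level: k* = 3 (marginal profit ≥ marginal dust damage through 3).
The vineyard must at least cover the quarry's forgone profit from cutting 4→3: 288 = 288.

$288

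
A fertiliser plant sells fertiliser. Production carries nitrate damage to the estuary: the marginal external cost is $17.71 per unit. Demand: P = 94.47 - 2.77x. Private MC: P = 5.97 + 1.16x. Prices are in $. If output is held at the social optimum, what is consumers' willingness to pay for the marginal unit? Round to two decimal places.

Social marginal cost = private MC + MEC = 23.68 + 1.16x.
Set SMC = demand: 23.68 + 1.16x = 94.47 - 2.77x → x* = 18.0127.
Consumer price on the demand curve at x*: 94.47 − 2.77×18.0127 = 44.5748.

P = $44.57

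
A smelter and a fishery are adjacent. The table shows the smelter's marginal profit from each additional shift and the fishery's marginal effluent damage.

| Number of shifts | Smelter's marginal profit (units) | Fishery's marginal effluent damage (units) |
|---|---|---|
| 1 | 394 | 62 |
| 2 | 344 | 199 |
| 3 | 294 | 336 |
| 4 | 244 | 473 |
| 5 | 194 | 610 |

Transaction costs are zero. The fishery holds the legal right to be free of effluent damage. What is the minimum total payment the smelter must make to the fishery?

261

Efficient level: marginal profit ≥ marginal effluent damage through level 2, so k* = 2.
With the fishery holding the right, the smelter must at least compensate total damage at k*: 62 + 199 = 261.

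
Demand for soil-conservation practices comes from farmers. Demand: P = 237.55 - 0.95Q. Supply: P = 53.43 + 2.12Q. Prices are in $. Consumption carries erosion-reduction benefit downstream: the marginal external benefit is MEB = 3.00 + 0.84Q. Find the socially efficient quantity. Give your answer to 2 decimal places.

Social marginal benefit = demand + MEB = 240.55 - 0.11Q.
Set SMB = MC: 240.55 - 0.11Q = 53.43 + 2.12Q → Q* = 83.9103.

Q* = 83.91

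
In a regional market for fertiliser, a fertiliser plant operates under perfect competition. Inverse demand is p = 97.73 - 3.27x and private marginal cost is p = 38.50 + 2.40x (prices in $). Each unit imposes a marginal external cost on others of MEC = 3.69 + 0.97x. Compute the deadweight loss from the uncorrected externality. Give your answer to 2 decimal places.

DWL = $14.39

Market equilibrium (private): 38.50 + 2.40x = 97.73 - 3.27x → x_m = 10.4462.
Social marginal cost = private MC + MEC = 42.19 + 3.37x.
Set SMC = demand: 42.19 + 3.37x = 97.73 - 3.27x → x* = 8.3645.
The loss is the area between SMC and demand from x* to x_m; with linear curves that's a triangle of height MEC(x_m).
DWL = ½ × 2.0817 × 13.8228 = 14.3875.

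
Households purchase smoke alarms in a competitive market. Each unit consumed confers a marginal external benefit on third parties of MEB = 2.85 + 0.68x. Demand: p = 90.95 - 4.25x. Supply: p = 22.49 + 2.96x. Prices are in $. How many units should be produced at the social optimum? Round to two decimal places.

x* = 10.92

Social marginal benefit = demand + MEB = 93.80 - 3.57x.
Set SMB = MC: 93.80 - 3.57x = 22.49 + 2.96x → x* = 10.9204.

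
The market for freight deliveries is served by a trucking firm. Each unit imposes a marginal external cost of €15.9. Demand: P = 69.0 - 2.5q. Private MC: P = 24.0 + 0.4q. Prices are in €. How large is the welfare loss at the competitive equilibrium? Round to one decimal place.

Market equilibrium (private): 24.0 + 0.4q = 69.0 - 2.5q → q_m = 15.5172.
Social marginal cost = private MC + MEC = 39.9 + 0.4q.
Set SMC = demand: 39.9 + 0.4q = 69.0 - 2.5q → q* = 10.0345.
The loss is the area between SMC and demand from q* to q_m; with linear curves that's a triangle of height MEC(q_m).
DWL = ½ × 5.4827 × 15.9000 = 43.5875.

DWL = €43.6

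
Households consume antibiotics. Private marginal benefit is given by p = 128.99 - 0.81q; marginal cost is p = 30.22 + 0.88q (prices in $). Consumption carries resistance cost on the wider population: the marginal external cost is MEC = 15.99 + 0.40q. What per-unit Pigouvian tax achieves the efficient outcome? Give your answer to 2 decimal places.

Social marginal benefit = demand − MEC = 113.00 - 1.21q.
Set SMB = MC: 113.00 - 1.21q = 30.22 + 0.88q → q* = 39.6077.
The Pigouvian tax equals MEC at q*: 15.99 + 0.40×39.6077 = 31.8331.

tax = $31.83 per unit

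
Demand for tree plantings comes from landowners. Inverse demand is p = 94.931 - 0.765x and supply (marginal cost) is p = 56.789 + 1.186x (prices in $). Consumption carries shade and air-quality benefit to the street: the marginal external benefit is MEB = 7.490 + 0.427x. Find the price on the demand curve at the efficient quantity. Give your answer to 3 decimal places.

Social marginal benefit = demand + MEB = 102.421 - 0.338x.
Set SMB = MC: 102.421 - 0.338x = 56.789 + 1.186x → x* = 29.9423.
Consumer price on the demand curve at x*: 94.931 − 0.765×29.9423 = 72.0251.

P = $72.025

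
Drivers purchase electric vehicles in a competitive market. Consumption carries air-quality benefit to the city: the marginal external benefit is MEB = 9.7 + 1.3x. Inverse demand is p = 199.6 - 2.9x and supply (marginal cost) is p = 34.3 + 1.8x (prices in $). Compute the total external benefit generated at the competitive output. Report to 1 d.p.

$1145.2

Market equilibrium (private): 34.3 + 1.8x = 199.6 - 2.9x → x_m = 35.1702.
Total external benefit = ∫₀^{x_m} (9.7 + 1.3x) dx = 9.7×35.1702 + ½×1.3×35.1702² = 1145.1639.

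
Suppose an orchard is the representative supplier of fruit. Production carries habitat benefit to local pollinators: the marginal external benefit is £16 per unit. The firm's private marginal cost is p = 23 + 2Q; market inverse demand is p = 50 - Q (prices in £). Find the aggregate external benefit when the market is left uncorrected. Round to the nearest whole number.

£144

Market equilibrium (private): 23 + 2Q = 50 - Q → Q_m = 9.0000.
Total external benefit = MEB × Q_m = 16 × 9.0000 = 144.0000.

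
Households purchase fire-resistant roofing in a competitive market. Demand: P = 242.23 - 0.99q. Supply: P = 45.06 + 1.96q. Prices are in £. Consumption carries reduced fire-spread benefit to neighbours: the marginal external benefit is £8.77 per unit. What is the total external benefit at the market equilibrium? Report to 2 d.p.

Market equilibrium (private): 45.06 + 1.96q = 242.23 - 0.99q → q_m = 66.8373.
Total external benefit = MEB × q_m = 8.77 × 66.8373 = 586.1631.

£586.16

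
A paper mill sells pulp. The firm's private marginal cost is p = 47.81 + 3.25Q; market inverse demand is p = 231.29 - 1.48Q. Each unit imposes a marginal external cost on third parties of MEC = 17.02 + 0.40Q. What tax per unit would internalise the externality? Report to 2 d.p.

tax = 30.00 per unit

Social marginal cost = private MC + MEC = 64.83 + 3.65Q.
Set SMC = demand: 64.83 + 3.65Q = 231.29 - 1.48Q → Q* = 32.4483.
The Pigouvian tax equals MEC at Q*: 17.02 + 0.40×32.4483 = 29.9993.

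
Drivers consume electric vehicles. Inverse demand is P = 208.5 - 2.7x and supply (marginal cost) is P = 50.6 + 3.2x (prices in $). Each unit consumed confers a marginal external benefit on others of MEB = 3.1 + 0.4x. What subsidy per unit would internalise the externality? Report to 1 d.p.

subsidy = $14.8 per unit

Social marginal benefit = demand + MEB = 211.6 - 2.3x.
Set SMB = MC: 211.6 - 2.3x = 50.6 + 3.2x → x* = 29.2727.
The Pigouvian subsidy equals MEB at x*: 3.1 + 0.4×29.2727 = 14.8091.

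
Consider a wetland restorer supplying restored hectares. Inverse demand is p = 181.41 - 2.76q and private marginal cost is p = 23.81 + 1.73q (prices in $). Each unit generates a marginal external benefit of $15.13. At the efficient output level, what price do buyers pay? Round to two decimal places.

Social marginal cost = private MC − MEB = 8.68 + 1.73q.
Set SMC = demand: 8.68 + 1.73q = 181.41 - 2.76q → q* = 38.4699.
Consumer price on the demand curve at q*: 181.41 − 2.76×38.4699 = 75.2331.

P = $75.23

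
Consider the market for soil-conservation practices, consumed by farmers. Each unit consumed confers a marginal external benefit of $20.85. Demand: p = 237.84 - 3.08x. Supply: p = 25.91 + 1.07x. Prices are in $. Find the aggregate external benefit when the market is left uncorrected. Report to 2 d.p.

$1064.76

Market equilibrium (private): 25.91 + 1.07x = 237.84 - 3.08x → x_m = 51.0675.
Total external benefit = MEB × x_m = 20.85 × 51.0675 = 1064.7574.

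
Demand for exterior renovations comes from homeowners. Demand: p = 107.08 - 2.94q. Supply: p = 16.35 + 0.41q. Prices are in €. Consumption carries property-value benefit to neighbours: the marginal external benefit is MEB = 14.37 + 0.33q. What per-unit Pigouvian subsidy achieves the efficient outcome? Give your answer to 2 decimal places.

Social marginal benefit = demand + MEB = 121.45 - 2.61q.
Set SMB = MC: 121.45 - 2.61q = 16.35 + 0.41q → q* = 34.8013.
The Pigouvian subsidy equals MEB at q*: 14.37 + 0.33×34.8013 = 25.8544.

subsidy = €25.85 per unit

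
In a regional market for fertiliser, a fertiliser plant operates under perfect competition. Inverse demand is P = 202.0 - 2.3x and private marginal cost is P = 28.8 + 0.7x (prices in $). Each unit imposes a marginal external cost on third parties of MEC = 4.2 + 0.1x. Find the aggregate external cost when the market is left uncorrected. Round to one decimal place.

Market equilibrium (private): 28.8 + 0.7x = 202.0 - 2.3x → x_m = 57.7333.
Total external cost = ∫₀^{x_m} (4.2 + 0.1x) dx = 4.2×57.7333 + ½×0.1×57.7333² = 409.1366.

$409.1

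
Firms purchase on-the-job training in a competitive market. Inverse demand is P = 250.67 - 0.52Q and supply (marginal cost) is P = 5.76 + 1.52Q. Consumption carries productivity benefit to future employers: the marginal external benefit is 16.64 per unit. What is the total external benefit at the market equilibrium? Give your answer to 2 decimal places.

1997.70

Market equilibrium (private): 5.76 + 1.52Q = 250.67 - 0.52Q → Q_m = 120.0539.
Total external benefit = MEB × Q_m = 16.64 × 120.0539 = 1997.6969.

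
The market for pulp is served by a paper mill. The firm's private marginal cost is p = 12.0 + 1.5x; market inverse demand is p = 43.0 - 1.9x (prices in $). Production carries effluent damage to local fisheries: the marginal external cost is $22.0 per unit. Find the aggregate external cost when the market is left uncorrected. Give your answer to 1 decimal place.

Market equilibrium (private): 12.0 + 1.5x = 43.0 - 1.9x → x_m = 9.1176.
Total external cost = MEC × x_m = 22.0 × 9.1176 = 200.5872.

$200.6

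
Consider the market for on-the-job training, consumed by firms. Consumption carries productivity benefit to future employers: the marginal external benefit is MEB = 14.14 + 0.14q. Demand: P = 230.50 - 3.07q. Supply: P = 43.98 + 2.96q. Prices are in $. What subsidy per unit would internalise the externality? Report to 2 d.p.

subsidy = $18.91 per unit

Social marginal benefit = demand + MEB = 244.64 - 2.93q.
Set SMB = MC: 244.64 - 2.93q = 43.98 + 2.96q → q* = 34.0679.
The Pigouvian subsidy equals MEB at q*: 14.14 + 0.14×34.0679 = 18.9095.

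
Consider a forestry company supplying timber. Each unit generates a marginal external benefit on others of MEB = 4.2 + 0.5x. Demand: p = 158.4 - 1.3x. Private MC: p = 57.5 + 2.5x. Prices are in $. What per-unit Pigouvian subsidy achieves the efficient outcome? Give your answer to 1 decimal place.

Social marginal cost = private MC − MEB = 53.3 + 2.0x.
Set SMC = demand: 53.3 + 2.0x = 158.4 - 1.3x → x* = 31.8485.
The Pigouvian subsidy equals MEB at x*: 4.2 + 0.5×31.8485 = 20.1243.

subsidy = $20.1 per unit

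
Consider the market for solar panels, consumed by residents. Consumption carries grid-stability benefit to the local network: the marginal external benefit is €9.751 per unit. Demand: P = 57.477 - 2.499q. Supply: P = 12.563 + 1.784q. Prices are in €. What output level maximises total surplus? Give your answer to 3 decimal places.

q* = 12.763

Social marginal benefit = demand + MEB = 67.228 - 2.499q.
Set SMB = MC: 67.228 - 2.499q = 12.563 + 1.784q → q* = 12.7633.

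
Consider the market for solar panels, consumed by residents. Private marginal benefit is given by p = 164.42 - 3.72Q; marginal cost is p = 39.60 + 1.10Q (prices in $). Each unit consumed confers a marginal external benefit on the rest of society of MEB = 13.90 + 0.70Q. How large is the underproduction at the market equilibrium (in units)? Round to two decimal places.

7.77 units

Market equilibrium (private): 39.60 + 1.10Q = 164.42 - 3.72Q → Q_m = 25.8963.
Social marginal benefit = demand + MEB = 178.32 - 3.02Q.
Set SMB = MC: 178.32 - 3.02Q = 39.60 + 1.10Q → Q* = 33.6699.
Gap = |25.8963 − 33.6699| = 7.7736.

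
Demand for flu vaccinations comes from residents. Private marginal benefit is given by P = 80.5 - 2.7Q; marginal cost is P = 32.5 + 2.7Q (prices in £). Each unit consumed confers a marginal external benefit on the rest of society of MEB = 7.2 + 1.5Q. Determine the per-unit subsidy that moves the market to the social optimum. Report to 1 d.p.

subsidy = £28.4 per unit

Social marginal benefit = demand + MEB = 87.7 - 1.2Q.
Set SMB = MC: 87.7 - 1.2Q = 32.5 + 2.7Q → Q* = 14.1538.
The Pigouvian subsidy equals MEB at Q*: 7.2 + 1.5×14.1538 = 28.4307.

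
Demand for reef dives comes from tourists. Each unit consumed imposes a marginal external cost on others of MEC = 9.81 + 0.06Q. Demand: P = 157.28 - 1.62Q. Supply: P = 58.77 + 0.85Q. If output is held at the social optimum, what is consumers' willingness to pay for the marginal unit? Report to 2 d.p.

Social marginal benefit = demand − MEC = 147.47 - 1.68Q.
Set SMB = MC: 147.47 - 1.68Q = 58.77 + 0.85Q → Q* = 35.0593.
Consumer price on the demand curve at Q*: 157.28 − 1.62×35.0593 = 100.4839.

P = 100.48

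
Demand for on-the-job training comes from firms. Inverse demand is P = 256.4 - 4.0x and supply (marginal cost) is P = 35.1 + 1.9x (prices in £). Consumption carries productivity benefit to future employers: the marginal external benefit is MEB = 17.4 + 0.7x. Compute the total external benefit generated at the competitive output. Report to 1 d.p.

£1145.1

Market equilibrium (private): 35.1 + 1.9x = 256.4 - 4.0x → x_m = 37.5085.
Total external benefit = ∫₀^{x_m} (17.4 + 0.7x) dx = 17.4×37.5085 + ½×0.7×37.5085² = 1145.0586.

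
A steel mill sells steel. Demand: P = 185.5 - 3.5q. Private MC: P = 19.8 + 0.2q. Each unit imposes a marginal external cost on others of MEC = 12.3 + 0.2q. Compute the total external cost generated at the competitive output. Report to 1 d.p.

751.4

Market equilibrium (private): 19.8 + 0.2q = 185.5 - 3.5q → q_m = 44.7838.
Total external cost = ∫₀^{q_m} (12.3 + 0.2q) dq = 12.3×44.7838 + ½×0.2×44.7838² = 751.3996.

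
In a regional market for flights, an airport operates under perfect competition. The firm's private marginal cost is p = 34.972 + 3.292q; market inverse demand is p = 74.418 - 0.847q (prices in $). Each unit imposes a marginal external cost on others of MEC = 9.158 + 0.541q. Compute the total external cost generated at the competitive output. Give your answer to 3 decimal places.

Market equilibrium (private): 34.972 + 3.292q = 74.418 - 0.847q → q_m = 9.5303.
Total external cost = ∫₀^{q_m} (9.158 + 0.541q) dq = 9.158×9.5303 + ½×0.541×9.5303² = 111.8471.

$111.847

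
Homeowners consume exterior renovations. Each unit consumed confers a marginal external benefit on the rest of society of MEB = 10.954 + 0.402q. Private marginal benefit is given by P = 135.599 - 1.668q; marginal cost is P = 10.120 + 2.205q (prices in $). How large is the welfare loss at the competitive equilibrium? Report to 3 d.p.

DWL = $82.822

Market equilibrium (private): 10.120 + 2.205q = 135.599 - 1.668q → q_m = 32.3984.
Social marginal benefit = demand + MEB = 146.553 - 1.266q.
Set SMB = MC: 146.553 - 1.266q = 10.120 + 2.205q → q* = 39.3065.
The loss is the area between SMB and MC from q* to q_m; with linear curves that's a triangle of height MEB(q_m).
DWL = ½ × 6.9081 × 23.9782 = 82.8219.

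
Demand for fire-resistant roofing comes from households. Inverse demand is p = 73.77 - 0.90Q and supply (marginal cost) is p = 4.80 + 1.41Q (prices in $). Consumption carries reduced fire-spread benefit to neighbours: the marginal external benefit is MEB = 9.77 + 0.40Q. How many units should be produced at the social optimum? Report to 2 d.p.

Q* = 41.23

Social marginal benefit = demand + MEB = 83.54 - 0.50Q.
Set SMB = MC: 83.54 - 0.50Q = 4.80 + 1.41Q → Q* = 41.2251.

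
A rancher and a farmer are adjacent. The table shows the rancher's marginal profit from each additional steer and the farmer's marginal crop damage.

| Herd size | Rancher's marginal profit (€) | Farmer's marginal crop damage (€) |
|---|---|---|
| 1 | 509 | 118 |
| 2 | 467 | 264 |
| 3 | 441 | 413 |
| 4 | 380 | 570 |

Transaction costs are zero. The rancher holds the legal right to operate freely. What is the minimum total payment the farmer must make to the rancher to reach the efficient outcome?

Left alone the rancher would choose level 4 (marginal profit stays positive).
Efficient level: k* = 3 (marginal profit ≥ marginal crop damage through 3).
The farmer must at least cover the rancher's forgone profit from cutting 4→3: 380 = 380.

€380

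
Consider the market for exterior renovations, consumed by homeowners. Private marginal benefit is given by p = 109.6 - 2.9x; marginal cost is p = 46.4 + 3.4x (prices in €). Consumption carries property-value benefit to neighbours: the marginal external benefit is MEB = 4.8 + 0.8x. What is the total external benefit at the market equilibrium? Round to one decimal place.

Market equilibrium (private): 46.4 + 3.4x = 109.6 - 2.9x → x_m = 10.0317.
Total external benefit = ∫₀^{x_m} (4.8 + 0.8x) dx = 4.8×10.0317 + ½×0.8×10.0317² = 88.4062.

€88.4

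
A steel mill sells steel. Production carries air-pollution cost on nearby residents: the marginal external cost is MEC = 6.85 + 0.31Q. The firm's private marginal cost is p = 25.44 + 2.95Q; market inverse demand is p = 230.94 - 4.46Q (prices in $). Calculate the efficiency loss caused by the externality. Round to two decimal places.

Market equilibrium (private): 25.44 + 2.95Q = 230.94 - 4.46Q → Q_m = 27.7328.
Social marginal cost = private MC + MEC = 32.29 + 3.26Q.
Set SMC = demand: 32.29 + 3.26Q = 230.94 - 4.46Q → Q* = 25.7319.
Between Q* and Q_m the wedge SMC − demand runs linearly from 0 to MEC(Q_m), so the loss is a triangle.
DWL = ½ × 2.0009 × 15.4472 = 15.4542.

DWL = $15.45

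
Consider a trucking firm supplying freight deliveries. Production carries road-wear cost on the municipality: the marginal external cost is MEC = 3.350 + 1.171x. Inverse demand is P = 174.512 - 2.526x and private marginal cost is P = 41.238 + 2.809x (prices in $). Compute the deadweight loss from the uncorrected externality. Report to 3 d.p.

Market equilibrium (private): 41.238 + 2.809x = 174.512 - 2.526x → x_m = 24.9811.
Social marginal cost = private MC + MEC = 44.588 + 3.980x.
Set SMC = demand: 44.588 + 3.980x = 174.512 - 2.526x → x* = 19.9699.
The welfare-loss triangle has base |x_m − x*| and height MEC(x_m) (the vertical gap between SMC and demand is zero at x* and MEC at x_m).
DWL = ½ × 5.0112 × 32.6028 = 81.6896.

DWL = $81.690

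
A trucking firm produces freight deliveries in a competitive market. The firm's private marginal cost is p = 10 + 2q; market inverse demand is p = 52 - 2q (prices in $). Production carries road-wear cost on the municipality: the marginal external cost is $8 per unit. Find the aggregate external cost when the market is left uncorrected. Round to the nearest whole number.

$84

Market equilibrium (private): 10 + 2q = 52 - 2q → q_m = 10.5000.
Total external cost = MEC × q_m = 8 × 10.5000 = 84.0000.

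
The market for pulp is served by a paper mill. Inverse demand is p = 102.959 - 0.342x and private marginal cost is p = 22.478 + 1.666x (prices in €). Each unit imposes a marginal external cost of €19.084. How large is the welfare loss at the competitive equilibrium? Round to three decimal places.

DWL = €90.687

Market equilibrium (private): 22.478 + 1.666x = 102.959 - 0.342x → x_m = 40.0802.
Social marginal cost = private MC + MEC = 41.562 + 1.666x.
Set SMC = demand: 41.562 + 1.666x = 102.959 - 0.342x → x* = 30.5762.
Height of the DWL triangle at x_m is SMC(x_m) − demand(x_m) = MEC(x_m) = 19.0840.
DWL = ½ × 9.5040 × 19.0840 = 90.6872.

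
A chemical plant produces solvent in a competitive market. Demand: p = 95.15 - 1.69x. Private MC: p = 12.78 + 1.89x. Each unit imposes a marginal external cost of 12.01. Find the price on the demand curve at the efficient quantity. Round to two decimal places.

P = 61.94

Social marginal cost = private MC + MEC = 24.79 + 1.89x.
Set SMC = demand: 24.79 + 1.89x = 95.15 - 1.69x → x* = 19.6536.
Consumer price on the demand curve at x*: 95.15 − 1.69×19.6536 = 61.9354.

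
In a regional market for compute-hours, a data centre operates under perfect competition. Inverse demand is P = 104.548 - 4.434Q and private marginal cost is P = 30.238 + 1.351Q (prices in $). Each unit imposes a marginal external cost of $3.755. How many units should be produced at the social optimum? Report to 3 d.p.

Q* = 12.196

Social marginal cost = private MC + MEC = 33.993 + 1.351Q.
Set SMC = demand: 33.993 + 1.351Q = 104.548 - 4.434Q → Q* = 12.1962.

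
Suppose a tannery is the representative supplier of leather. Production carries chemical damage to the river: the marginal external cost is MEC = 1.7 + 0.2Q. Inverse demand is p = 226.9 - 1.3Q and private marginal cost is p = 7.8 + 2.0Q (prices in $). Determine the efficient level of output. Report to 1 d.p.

Q* = 62.1

Social marginal cost = private MC + MEC = 9.5 + 2.2Q.
Set SMC = demand: 9.5 + 2.2Q = 226.9 - 1.3Q → Q* = 62.1143.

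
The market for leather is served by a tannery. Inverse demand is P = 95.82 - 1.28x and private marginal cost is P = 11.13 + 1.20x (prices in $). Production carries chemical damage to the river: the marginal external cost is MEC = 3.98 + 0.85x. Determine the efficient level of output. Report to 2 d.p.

x* = 24.24

Social marginal cost = private MC + MEC = 15.11 + 2.05x.
Set SMC = demand: 15.11 + 2.05x = 95.82 - 1.28x → x* = 24.2372.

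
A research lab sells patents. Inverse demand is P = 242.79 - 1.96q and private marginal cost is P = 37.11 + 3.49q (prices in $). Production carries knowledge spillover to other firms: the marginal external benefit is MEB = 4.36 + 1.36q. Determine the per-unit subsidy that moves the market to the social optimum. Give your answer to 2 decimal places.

Social marginal cost = private MC − MEB = 32.75 + 2.13q.
Set SMC = demand: 32.75 + 2.13q = 242.79 - 1.96q → q* = 51.3545.
The Pigouvian subsidy equals MEB at q*: 4.36 + 1.36×51.3545 = 74.2021.

subsidy = $74.20 per unit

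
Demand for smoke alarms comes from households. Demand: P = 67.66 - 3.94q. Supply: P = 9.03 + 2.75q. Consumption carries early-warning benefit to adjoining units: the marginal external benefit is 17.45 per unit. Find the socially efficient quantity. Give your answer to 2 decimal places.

Social marginal benefit = demand + MEB = 85.11 - 3.94q.
Set SMB = MC: 85.11 - 3.94q = 9.03 + 2.75q → q* = 11.3722.

q* = 11.37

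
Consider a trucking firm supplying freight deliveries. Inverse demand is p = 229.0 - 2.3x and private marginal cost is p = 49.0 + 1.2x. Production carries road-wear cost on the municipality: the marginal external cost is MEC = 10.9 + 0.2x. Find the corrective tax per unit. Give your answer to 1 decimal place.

Social marginal cost = private MC + MEC = 59.9 + 1.4x.
Set SMC = demand: 59.9 + 1.4x = 229.0 - 2.3x → x* = 45.7027.
The Pigouvian tax equals MEC at x*: 10.9 + 0.2×45.7027 = 20.0405.

tax = 20.0 per unit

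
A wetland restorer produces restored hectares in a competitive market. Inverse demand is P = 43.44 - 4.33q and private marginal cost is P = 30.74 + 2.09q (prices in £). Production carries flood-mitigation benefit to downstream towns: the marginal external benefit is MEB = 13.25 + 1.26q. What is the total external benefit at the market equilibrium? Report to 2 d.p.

Market equilibrium (private): 30.74 + 2.09q = 43.44 - 4.33q → q_m = 1.9782.
Total external benefit = ∫₀^{q_m} (13.25 + 1.26q) dq = 13.25×1.9782 + ½×1.26×1.9782² = 28.6765.

£28.68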